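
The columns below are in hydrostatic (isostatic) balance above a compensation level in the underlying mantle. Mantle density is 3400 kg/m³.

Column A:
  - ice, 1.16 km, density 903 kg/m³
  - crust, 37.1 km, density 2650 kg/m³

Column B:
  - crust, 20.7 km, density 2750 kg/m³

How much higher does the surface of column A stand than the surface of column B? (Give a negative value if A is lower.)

5.08 km

For any compensation level in the mantle, the mantle terms cancel and isostasy reduces to e = (Σt_A − Σt_B) − (Σ(ρt)_A − Σ(ρt)_B) / ρ_m.
Σt_A = 38.26 km; Σt_B = 20.7 km; Σ(ρt)_A = 99362.48; Σ(ρt)_B = 56925 (in km·kg/m³).
e = (38.26 − 20.7) − (99362.48 − 56925) / 3400 = 5.08 km.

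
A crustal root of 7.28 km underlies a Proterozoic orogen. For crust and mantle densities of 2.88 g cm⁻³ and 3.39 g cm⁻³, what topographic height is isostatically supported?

1.29 km

In Airy isostatic equilibrium: ρ_c h = (ρ_m − ρ_c) r.
h = r (ρ_m − ρ_c) / ρ_c = 7.28 km × (3.39 − 2.88) / 2.88 = 1.29 km.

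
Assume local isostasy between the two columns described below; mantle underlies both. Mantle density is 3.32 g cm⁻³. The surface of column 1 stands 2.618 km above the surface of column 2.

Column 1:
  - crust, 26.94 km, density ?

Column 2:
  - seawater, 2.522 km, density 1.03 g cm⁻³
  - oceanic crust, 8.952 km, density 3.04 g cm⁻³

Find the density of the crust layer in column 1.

2.69 g cm⁻³

Take the compensation level at the base of the deeper column (depth z_c below the surface of column 1) and equate Σ ρ_i t_i down to z_c; mantle fills any gap and the z_c terms cancel.
Column 1: 26.94×ρ + (z_c − 26.94)×3.32
Column 2: 2.618×0 + 2.522×1.03 + 8.952×3.04 + (z_c − 2.618 − 11.474)×3.32
The z_c×3.32 term appears on both sides and cancels. Collect the known terms of each column as K = Σ(ρt)_known − 3.32 × (depth of known layers): K_1 = 0 − 3.32×26.94 = −89.4408; K_2 = 29.81174 − 3.32×(2.618 + 11.474) = −16.9737.
Balance: K_1 + 26.94×ρ = K_2, so ρ = (K_2 − K_1)/26.94 = 72.4671/26.94 = 2.69 g cm⁻³.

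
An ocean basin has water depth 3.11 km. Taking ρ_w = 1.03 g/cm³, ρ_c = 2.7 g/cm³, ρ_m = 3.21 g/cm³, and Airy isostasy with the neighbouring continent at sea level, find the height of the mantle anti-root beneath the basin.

10.2 km

For local isostatic compensation: replacing crust with seawater at the top is compensated by replacing crust with mantle at the base: d (ρ_c − ρ_w) = a (ρ_m − ρ_c).
a = d (ρ_c − ρ_w)/(ρ_m − ρ_c) = 3.11 km × 1.67/0.51 = 10.2 km.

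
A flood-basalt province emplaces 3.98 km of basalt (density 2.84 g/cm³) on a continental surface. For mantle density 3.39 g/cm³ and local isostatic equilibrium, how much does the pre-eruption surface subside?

Subaerial loading: s = t ρ_load / ρ_m.
s = 3.98 km × 2.84/3.39 = 3.33 km.

3.33 km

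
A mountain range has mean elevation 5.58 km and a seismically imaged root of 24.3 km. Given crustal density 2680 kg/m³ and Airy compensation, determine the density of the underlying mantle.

3300 kg/m³

Airy balance: ρ_c h = (ρ_m − ρ_c) r → ρ_m = ρ_c (1 + h/r).
ρ_m = 2680 × (1 + 5.58 km/24.3 km) = 3300 kg/m³.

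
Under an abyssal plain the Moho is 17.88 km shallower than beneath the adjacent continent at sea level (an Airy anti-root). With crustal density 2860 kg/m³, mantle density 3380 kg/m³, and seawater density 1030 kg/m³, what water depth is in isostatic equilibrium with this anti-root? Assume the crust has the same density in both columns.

Replacing a thickness d of crust by seawater at the top must be balanced by replacing crust with mantle at the base: d (ρ_c − ρ_w) = a (ρ_m − ρ_c).
d = a (ρ_m − ρ_c)/(ρ_c − ρ_w) = 17.88 km × 520/1830 = 5.08 km.

5.08 km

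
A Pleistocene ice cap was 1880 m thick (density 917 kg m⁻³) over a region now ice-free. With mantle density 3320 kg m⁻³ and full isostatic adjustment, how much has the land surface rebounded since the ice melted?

Removing the load lets mantle flow back in; uplift u satisfies ρ_ice t = ρ_m u.
u = t ρ_ice/ρ_m = 1880 m × 917/3320 = 519 m.

519 m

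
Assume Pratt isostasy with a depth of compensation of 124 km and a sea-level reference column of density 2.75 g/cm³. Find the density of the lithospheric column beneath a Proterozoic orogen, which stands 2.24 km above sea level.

Pratt balance: ρ_ref D = ρ (D + h).
ρ = ρ_ref D/(D + h) = 2.75 × 124 km/(124 km + 2.24 km) = 2.7 g/cm³.

2.7 g/cm³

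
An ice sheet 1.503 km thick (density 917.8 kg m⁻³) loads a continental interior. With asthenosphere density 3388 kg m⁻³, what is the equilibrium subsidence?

0.407 km

Isostatic balance requires: the ice load ρ_ice t is balanced by mantle displaced below, ρ_m s.
s = t ρ_ice / ρ_m = 1.503 km × 917.8/3388 = 0.407 km.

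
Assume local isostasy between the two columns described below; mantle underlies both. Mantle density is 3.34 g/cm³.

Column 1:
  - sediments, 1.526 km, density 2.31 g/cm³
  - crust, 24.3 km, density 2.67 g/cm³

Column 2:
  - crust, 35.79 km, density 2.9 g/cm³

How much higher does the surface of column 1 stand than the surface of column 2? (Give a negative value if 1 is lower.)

For any compensation level in the mantle, the mantle terms cancel and isostasy reduces to e = (Σt_1 − Σt_2) − (Σ(ρt)_1 − Σ(ρt)_2) / ρ_m.
Σt_1 = 25.826 km; Σt_2 = 35.79 km; Σ(ρt)_1 = 68.40606; Σ(ρt)_2 = 103.791 (in km·g/cm³).
e = (25.826 − 35.79) − (68.40606 − 103.791) / 3.34 = 0.63 km.

0.63 km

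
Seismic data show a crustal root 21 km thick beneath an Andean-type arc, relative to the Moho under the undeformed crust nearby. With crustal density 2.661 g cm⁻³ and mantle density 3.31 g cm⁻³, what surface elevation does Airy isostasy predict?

5.12 km

Isostatic balance requires: ρ_c h = (ρ_m − ρ_c) r.
h = r (ρ_m − ρ_c) / ρ_c = 21 km × (3.31 − 2.661) / 2.661 = 5.12 km.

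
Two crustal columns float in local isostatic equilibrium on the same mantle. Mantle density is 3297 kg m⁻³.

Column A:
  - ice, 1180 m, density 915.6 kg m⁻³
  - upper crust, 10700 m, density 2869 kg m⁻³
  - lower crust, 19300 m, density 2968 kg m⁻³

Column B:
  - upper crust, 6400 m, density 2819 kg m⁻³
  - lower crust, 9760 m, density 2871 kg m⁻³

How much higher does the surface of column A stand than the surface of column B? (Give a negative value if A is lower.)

For any compensation level in the mantle, the mantle terms cancel and isostasy reduces to e = (Σt_A − Σt_B) − (Σ(ρt)_A − Σ(ρt)_B) / ρ_m.
Σt_A = 31180 m; Σt_B = 16160 m; Σ(ρt)_A = 89061108; Σ(ρt)_B = 46062560 (in m·kg m⁻³).
e = (31180 − 16160) − (89061108 − 46062560) / 3297 = 1980 m.

1980 m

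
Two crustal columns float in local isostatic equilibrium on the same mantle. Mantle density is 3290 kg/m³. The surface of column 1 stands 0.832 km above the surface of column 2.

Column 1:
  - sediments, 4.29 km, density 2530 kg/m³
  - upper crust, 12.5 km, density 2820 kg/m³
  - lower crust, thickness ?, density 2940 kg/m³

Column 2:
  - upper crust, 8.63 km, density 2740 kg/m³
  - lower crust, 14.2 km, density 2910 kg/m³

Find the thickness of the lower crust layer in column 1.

Take the compensation level at the base of the deeper column (depth z_c below the surface of column 1) and equate Σ ρ_i t_i down to z_c; mantle fills any gap and the z_c terms cancel.
Column 1: 4.29×2530 + 12.5×2820 + x×2940 + (z_c − 16.79 − x)×3290
Column 2: 0.832×0 + 8.63×2740 + 14.2×2910 + (z_c − 0.832 − 22.83)×3290
The z_c×3290 term appears on both sides and cancels. Collect the known terms of each column as K = Σ(ρt)_known − 3290 × (depth of known layers): K_1 = 46103.7 − 3290×16.79 = −9135.4; K_2 = 64968.2 − 3290×(0.832 + 22.83) = −12879.78.
Balance: K_1 − x×(3290 − 2940) = K_2, so x = (K_1 − K_2)/(3290 − 2940) = 3744.38/350 = 10.7 km.

10.7 km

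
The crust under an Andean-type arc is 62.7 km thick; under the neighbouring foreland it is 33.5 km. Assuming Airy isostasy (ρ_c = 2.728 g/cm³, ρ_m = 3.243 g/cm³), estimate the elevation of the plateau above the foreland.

Excess crust Δ = 62.7 km − 33.5 km = 29.2 km, split between elevation h and root r with h + r = Δ.
Airy balance ρ_c h = (ρ_m − ρ_c) r gives r = h ρ_c/(ρ_m − ρ_c), so h (1 + ρ_c/(ρ_m − ρ_c)) = Δ, i.e. h = Δ (ρ_m − ρ_c)/ρ_m.
h = 29.2 km × 0.515/3.243 = 4.64 km.

4.64 km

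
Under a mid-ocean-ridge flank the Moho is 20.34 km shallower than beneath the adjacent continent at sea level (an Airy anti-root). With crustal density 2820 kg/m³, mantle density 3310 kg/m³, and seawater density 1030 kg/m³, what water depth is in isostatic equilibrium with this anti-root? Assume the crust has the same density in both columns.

5.57 km

Replacing a thickness d of crust by seawater at the top must be balanced by replacing crust with mantle at the base: d (ρ_c − ρ_w) = a (ρ_m − ρ_c).
d = a (ρ_m − ρ_c)/(ρ_c − ρ_w) = 20.34 km × 490/1790 = 5.57 km.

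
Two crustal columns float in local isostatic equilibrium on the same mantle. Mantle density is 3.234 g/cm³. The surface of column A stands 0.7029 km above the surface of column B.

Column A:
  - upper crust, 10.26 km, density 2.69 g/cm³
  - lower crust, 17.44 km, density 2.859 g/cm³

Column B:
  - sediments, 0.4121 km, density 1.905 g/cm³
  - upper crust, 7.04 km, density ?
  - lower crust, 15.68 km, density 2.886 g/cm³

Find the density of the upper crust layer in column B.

Take the compensation level at the base of the deeper column (depth z_c below the surface of column A) and equate Σ ρ_i t_i down to z_c; mantle fills any gap and the z_c terms cancel.
Column A: 10.26×2.69 + 17.44×2.859 + (z_c − 27.7)×3.234
Column B: 0.7029×0 + 0.4121×1.905 + 7.04×ρ + 15.68×2.886 + (z_c − 0.7029 − 23.1321)×3.234
The z_c×3.234 term appears on both sides and cancels. Collect the known terms of each column as K = Σ(ρt)_known − 3.234 × (depth of known layers): K_A = 77.46036 − 3.234×27.7 = −12.12144; K_B = 46.0375305 − 3.234×(0.7029 + 23.1321) = −31.0448595.
Balance: K_A = K_B + 7.04×ρ, so ρ = (K_A − K_B)/7.04 = 18.9234/7.04 = 2.69 g/cm³.

2.69 g/cm³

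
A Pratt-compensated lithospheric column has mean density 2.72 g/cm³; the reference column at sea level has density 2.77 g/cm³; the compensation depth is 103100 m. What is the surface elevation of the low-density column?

1900 m

ρ_ref D = ρ (D + h) → h = D (ρ_ref − ρ)/ρ.
h = 103100 m × (2.77 − 2.72)/2.72 = 1900 m.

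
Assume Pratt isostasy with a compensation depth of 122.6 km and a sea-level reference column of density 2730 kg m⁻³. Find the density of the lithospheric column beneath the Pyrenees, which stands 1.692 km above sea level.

2690 kg m⁻³

Pratt balance: ρ_ref D = ρ (D + h).
ρ = ρ_ref D/(D + h) = 2730 × 122.6 km/(122.6 km + 1.692 km) = 2690 kg m⁻³.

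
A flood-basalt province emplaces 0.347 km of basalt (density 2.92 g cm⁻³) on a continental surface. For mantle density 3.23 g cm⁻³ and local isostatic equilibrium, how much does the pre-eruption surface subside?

0.314 km

Subaerial loading: s = t ρ_load / ρ_m.
s = 0.347 km × 2.92/3.23 = 0.314 km.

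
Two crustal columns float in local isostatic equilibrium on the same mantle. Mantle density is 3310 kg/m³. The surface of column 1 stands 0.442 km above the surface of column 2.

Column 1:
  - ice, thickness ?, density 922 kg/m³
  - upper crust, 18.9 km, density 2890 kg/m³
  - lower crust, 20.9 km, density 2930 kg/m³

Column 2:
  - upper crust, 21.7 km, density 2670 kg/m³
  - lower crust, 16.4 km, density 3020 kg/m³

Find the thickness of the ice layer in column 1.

1.77 km

Take the compensation level at the base of the deeper column (depth z_c below the surface of column 1) and equate Σ ρ_i t_i down to z_c; mantle fills any gap and the z_c terms cancel.
Column 1: x×922 + 18.9×2890 + 20.9×2930 + (z_c − 39.8 − x)×3310
Column 2: 0.442×0 + 21.7×2670 + 16.4×3020 + (z_c − 0.442 − 38.1)×3310
The z_c×3310 term appears on both sides and cancels. Collect the known terms of each column as K = Σ(ρt)_known − 3310 × (depth of known layers): K_1 = 115858 − 3310×39.8 = −15880; K_2 = 107467 − 3310×(0.442 + 38.1) = −20107.02.
Balance: K_1 − x×(3310 − 922) = K_2, so x = (K_1 − K_2)/(3310 − 922) = 4227.02/2388 = 1.77 km.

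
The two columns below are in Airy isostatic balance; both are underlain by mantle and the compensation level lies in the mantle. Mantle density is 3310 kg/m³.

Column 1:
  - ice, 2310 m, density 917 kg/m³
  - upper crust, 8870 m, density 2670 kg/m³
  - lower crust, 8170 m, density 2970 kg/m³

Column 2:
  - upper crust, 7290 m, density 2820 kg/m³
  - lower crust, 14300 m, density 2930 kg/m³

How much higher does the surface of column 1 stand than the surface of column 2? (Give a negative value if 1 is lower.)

1500 m

For any compensation level in the mantle, the mantle terms cancel and isostasy reduces to e = (Σt_1 − Σt_2) − (Σ(ρt)_1 − Σ(ρt)_2) / ρ_m.
Σt_1 = 19350 m; Σt_2 = 21590 m; Σ(ρt)_1 = 50066070; Σ(ρt)_2 = 62456800 (in m·kg/m³).
e = (19350 − 21590) − (50066070 − 62456800) / 3310 = 1500 m.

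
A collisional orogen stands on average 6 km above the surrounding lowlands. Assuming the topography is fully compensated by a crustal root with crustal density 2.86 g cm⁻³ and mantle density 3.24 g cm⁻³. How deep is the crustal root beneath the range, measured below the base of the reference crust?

45.2 km

Balancing pressure at the compensation depth: the weight of the topography is balanced by the buoyancy of the root, ρ_c h = (ρ_m − ρ_c) r.
r = h · ρ_c / (ρ_m − ρ_c) = 6 km × 2.86 / (3.24 − 2.86) = 45.2 km.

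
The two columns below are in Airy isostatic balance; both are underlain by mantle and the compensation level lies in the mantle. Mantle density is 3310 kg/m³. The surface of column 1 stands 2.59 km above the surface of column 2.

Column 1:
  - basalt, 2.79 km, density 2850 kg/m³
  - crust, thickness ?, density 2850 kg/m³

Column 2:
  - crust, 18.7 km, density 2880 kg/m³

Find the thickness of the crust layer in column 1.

Take the compensation level at the base of the deeper column (depth z_c below the surface of column 1) and equate Σ ρ_i t_i down to z_c; mantle fills any gap and the z_c terms cancel.
Column 1: 2.79×2850 + x×2850 + (z_c − 2.79 − x)×3310
Column 2: 2.59×0 + 18.7×2880 + (z_c − 2.59 − 18.7)×3310
The z_c×3310 term appears on both sides and cancels. Collect the known terms of each column as K = Σ(ρt)_known − 3310 × (depth of known layers): K_1 = 7951.5 − 3310×2.79 = −1283.4; K_2 = 53856 − 3310×(2.59 + 18.7) = −16613.9.
Balance: K_1 − x×(3310 − 2850) = K_2, so x = (K_1 − K_2)/(3310 − 2850) = 15330.5/460 = 33.3 km.

33.3 km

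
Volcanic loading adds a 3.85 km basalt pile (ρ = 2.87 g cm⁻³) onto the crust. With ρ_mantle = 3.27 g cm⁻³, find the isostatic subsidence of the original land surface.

Subaerial loading: s = t ρ_load / ρ_m.
s = 3.85 km × 2.87/3.27 = 3.38 km.

3.38 km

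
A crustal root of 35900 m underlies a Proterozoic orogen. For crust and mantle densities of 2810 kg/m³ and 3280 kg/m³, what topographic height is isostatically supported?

Isostatic balance requires: ρ_c h = (ρ_m − ρ_c) r.
h = r (ρ_m − ρ_c) / ρ_c = 35900 m × (3280 − 2810) / 2810 = 6000 m.

6000 m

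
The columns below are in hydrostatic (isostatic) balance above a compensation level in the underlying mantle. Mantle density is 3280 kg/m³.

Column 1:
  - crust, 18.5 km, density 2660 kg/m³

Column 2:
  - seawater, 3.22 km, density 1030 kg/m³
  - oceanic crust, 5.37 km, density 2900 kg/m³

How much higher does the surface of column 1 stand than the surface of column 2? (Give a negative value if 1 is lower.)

For any compensation level in the mantle, the mantle terms cancel and isostasy reduces to e = (Σt_1 − Σt_2) − (Σ(ρt)_1 − Σ(ρt)_2) / ρ_m.
Σt_1 = 18.5 km; Σt_2 = 8.59 km; Σ(ρt)_1 = 49210; Σ(ρt)_2 = 18889.6 (in km·kg/m³).
e = (18.5 − 8.59) − (49210 − 18889.6) / 3280 = 0.666 km.

0.666 km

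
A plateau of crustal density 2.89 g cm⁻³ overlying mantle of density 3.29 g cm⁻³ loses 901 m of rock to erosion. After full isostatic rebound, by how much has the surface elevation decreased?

Rebound u = e ρ_c/ρ_m = 901 m × 2.89/3.29 = 791.5 m.
Net surface drop = e − u = 901 m − 791.5 m = e (ρ_m − ρ_c)/ρ_m = 110 m.

110 m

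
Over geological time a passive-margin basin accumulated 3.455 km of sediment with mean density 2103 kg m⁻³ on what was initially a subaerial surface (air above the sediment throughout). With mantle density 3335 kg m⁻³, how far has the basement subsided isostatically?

2.18 km

Subaerial load: s = t ρ_sed / ρ_m = 3.455 km × 2103/3335 = 2.18 km.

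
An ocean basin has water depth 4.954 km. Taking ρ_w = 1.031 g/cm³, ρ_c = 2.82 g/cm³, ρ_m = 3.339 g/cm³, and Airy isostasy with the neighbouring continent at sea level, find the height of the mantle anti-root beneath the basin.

Equating mass per unit area of the two columns: replacing crust with seawater at the top is compensated by replacing crust with mantle at the base: d (ρ_c − ρ_w) = a (ρ_m − ρ_c).
a = d (ρ_c − ρ_w)/(ρ_m − ρ_c) = 4.954 km × 1.789/0.519 = 17.1 km.

17.1 km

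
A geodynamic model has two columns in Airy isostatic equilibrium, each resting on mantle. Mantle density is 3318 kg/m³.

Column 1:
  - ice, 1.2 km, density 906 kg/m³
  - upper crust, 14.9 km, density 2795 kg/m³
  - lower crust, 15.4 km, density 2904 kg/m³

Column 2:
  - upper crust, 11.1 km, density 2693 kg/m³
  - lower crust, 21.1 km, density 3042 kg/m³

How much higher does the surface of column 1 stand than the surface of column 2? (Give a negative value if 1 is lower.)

For any compensation level in the mantle, the mantle terms cancel and isostasy reduces to e = (Σt_1 − Σt_2) − (Σ(ρt)_1 − Σ(ρt)_2) / ρ_m.
Σt_1 = 31.5 km; Σt_2 = 32.2 km; Σ(ρt)_1 = 87454.3; Σ(ρt)_2 = 94078.5 (in km·kg/m³).
e = (31.5 − 32.2) − (87454.3 − 94078.5) / 3318 = 1.3 km.

1.3 km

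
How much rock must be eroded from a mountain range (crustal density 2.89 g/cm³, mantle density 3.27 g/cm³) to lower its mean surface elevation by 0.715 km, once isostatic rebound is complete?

Net drop Δ = e − u = e − e ρ_c/ρ_m = e (ρ_m − ρ_c)/ρ_m.
e = Δ ρ_m/(ρ_m − ρ_c) = 0.715 km × 3.27/0.38 = 6.15 km.

6.15 km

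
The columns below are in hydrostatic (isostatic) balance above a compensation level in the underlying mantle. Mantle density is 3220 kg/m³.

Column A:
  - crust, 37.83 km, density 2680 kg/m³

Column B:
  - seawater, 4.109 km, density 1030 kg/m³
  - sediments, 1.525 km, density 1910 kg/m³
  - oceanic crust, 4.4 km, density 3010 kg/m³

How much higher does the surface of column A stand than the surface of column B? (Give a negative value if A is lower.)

2.64 km

For any compensation level in the mantle, the mantle terms cancel and isostasy reduces to e = (Σt_A − Σt_B) − (Σ(ρt)_A − Σ(ρt)_B) / ρ_m.
Σt_A = 37.83 km; Σt_B = 10.034 km; Σ(ρt)_A = 101384.4; Σ(ρt)_B = 20389.02 (in km·kg/m³).
e = (37.83 − 10.034) − (101384.4 − 20389.02) / 3220 = 2.64 km.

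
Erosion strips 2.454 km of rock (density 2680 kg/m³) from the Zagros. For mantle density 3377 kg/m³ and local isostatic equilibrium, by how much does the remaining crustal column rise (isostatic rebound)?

Unloading: uplift u = e ρ_c/ρ_m = 2.454 km × 2680/3377 = 1.95 km.

1.95 km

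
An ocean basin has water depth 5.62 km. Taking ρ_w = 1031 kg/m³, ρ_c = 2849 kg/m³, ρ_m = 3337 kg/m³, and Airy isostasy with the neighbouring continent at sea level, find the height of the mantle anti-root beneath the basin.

For local isostatic compensation: replacing crust with seawater at the top is compensated by replacing crust with mantle at the base: d (ρ_c − ρ_w) = a (ρ_m − ρ_c).
a = d (ρ_c − ρ_w)/(ρ_m − ρ_c) = 5.62 km × 1818/488 = 20.9 km.

20.9 km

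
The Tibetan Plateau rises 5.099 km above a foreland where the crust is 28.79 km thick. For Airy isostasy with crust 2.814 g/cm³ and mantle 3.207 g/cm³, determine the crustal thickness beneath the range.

70.4 km

Root depth r = h ρ_c / (ρ_m − ρ_c) = 5.099 km × 2.814 / 0.393 = 36.51 km.
Total thickness = T + h + r = 28.79 km + 5.099 km + 36.51 km = 70.4 km.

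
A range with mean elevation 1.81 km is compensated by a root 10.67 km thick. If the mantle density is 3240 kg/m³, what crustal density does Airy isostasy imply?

ρ_c h = (ρ_m − ρ_c) r → ρ_c (h + r) = ρ_m r → ρ_c = ρ_m r / (h + r).
ρ_c = 3240 × 10.67 km / (1.81 km + 10.67 km) = 2770 kg/m³.

2770 kg/m³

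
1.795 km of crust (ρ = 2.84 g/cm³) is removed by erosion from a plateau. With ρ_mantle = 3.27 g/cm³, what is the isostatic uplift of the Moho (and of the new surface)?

Unloading: uplift u = e ρ_c/ρ_m = 1.795 km × 2.84/3.27 = 1.56 km.

1.56 km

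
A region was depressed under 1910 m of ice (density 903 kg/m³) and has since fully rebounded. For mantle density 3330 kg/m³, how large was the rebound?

518 m

Removing the load lets mantle flow back in; uplift u satisfies ρ_ice t = ρ_m u.
u = t ρ_ice/ρ_m = 1910 m × 903/3330 = 518 m.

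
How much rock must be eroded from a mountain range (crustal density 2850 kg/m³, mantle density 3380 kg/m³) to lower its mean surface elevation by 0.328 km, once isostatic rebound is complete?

2.09 km

Net drop Δ = e − u = e − e ρ_c/ρ_m = e (ρ_m − ρ_c)/ρ_m.
e = Δ ρ_m/(ρ_m − ρ_c) = 0.328 km × 3380/530 = 2.09 km.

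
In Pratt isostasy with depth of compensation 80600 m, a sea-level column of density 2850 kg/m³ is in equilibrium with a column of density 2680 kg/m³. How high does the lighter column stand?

ρ_ref D = ρ (D + h) → h = D (ρ_ref − ρ)/ρ.
h = 80600 m × (2850 − 2680)/2680 = 5110 m.

5110 m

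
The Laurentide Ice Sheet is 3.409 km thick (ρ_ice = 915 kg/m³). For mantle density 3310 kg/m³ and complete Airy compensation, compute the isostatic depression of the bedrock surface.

0.942 km

Balancing pressure at the compensation depth: the ice load ρ_ice t is balanced by mantle displaced below, ρ_m s.
s = t ρ_ice / ρ_m = 3.409 km × 915/3310 = 0.942 km.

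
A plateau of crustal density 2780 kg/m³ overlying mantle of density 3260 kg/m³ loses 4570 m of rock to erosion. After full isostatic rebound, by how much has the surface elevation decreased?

673 m

Rebound u = e ρ_c/ρ_m = 4570 m × 2780/3260 = 3897 m.
Net surface drop = e − u = 4570 m − 3897 m = e (ρ_m − ρ_c)/ρ_m = 673 m.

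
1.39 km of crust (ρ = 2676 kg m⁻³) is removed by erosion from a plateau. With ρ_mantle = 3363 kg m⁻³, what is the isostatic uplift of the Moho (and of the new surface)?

Unloading: uplift u = e ρ_c/ρ_m = 1.39 km × 2676/3363 = 1.11 km.

1.11 km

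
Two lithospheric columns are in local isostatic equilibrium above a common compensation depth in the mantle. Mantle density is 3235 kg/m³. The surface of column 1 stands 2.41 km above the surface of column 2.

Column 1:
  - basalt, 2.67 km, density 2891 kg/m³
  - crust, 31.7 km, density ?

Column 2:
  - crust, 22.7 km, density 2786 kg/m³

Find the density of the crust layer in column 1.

2700 kg/m³

Take the compensation level at the base of the deeper column (depth z_c below the surface of column 1) and equate Σ ρ_i t_i down to z_c; mantle fills any gap and the z_c terms cancel.
Column 1: 2.67×2891 + 31.7×ρ + (z_c − 34.37)×3235
Column 2: 2.41×0 + 22.7×2786 + (z_c − 2.41 − 22.7)×3235
The z_c×3235 term appears on both sides and cancels. Collect the known terms of each column as K = Σ(ρt)_known − 3235 × (depth of known layers): K_1 = 7718.97 − 3235×34.37 = −103467.98; K_2 = 63242.2 − 3235×(2.41 + 22.7) = −17988.65.
Balance: K_1 + 31.7×ρ = K_2, so ρ = (K_2 − K_1)/31.7 = 85479.3/31.7 = 2700 kg/m³.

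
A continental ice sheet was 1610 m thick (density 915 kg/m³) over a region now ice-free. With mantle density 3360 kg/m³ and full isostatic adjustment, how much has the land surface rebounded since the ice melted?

Removing the load lets mantle flow back in; uplift u satisfies ρ_ice t = ρ_m u.
u = t ρ_ice/ρ_m = 1610 m × 915/3360 = 438 m.

438 m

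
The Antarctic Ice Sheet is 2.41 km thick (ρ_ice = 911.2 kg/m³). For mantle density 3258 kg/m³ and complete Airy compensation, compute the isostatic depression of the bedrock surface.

0.674 km

For local isostatic compensation: the ice load ρ_ice t is balanced by mantle displaced below, ρ_m s.
s = t ρ_ice / ρ_m = 2.41 km × 911.2/3258 = 0.674 km.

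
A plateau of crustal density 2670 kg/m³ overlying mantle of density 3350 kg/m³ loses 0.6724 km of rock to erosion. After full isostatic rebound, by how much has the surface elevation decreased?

Rebound u = e ρ_c/ρ_m = 0.6724 km × 2670/3350 = 0.5359 km.
Net surface drop = e − u = 0.6724 km − 0.5359 km = e (ρ_m − ρ_c)/ρ_m = 0.136 km.

0.136 km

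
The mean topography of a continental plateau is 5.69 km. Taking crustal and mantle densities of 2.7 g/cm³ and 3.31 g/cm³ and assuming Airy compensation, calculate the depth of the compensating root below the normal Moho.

Balancing pressure at the compensation depth: the weight of the topography is balanced by the buoyancy of the root, ρ_c h = (ρ_m − ρ_c) r.
r = h · ρ_c / (ρ_m − ρ_c) = 5.69 km × 2.7 / (3.31 − 2.7) = 25.2 km.

25.2 km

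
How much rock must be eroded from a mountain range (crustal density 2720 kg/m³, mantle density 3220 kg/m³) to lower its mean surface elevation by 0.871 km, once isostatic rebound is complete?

5.61 km

Net drop Δ = e − u = e − e ρ_c/ρ_m = e (ρ_m − ρ_c)/ρ_m.
e = Δ ρ_m/(ρ_m − ρ_c) = 0.871 km × 3220/500 = 5.61 km.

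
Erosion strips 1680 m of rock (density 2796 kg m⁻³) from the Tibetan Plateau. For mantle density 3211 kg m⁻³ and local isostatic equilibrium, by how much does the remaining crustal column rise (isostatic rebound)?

1460 m

Unloading: uplift u = e ρ_c/ρ_m = 1680 m × 2796/3211 = 1460 m.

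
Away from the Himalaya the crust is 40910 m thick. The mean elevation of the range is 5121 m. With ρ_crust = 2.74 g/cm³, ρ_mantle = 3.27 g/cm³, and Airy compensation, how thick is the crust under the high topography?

72500 m

Root depth r = h ρ_c / (ρ_m − ρ_c) = 5121 m × 2.74 / 0.53 = 26470 m.
Total thickness = T + h + r = 40910 m + 5121 m + 26470 m = 72500 m.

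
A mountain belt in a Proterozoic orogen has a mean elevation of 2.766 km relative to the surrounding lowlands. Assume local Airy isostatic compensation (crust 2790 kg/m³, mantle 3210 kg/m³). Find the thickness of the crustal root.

18.4 km

By Archimedes' principle applied to the lithosphere: the weight of the topography is balanced by the buoyancy of the root, ρ_c h = (ρ_m − ρ_c) r.
r = h · ρ_c / (ρ_m − ρ_c) = 2.766 km × 2790 / (3210 − 2790) = 18.4 km.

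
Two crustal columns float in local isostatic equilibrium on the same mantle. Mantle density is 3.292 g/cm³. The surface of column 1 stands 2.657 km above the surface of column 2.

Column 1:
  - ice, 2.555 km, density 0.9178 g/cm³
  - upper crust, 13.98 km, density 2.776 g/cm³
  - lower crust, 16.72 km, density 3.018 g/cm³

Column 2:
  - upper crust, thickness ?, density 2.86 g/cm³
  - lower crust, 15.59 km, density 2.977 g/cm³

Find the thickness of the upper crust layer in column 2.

Take the compensation level at the base of the deeper column (depth z_c below the surface of column 1) and equate Σ ρ_i t_i down to z_c; mantle fills any gap and the z_c terms cancel.
Column 1: 2.555×0.9178 + 13.98×2.776 + 16.72×3.018 + (z_c − 33.255)×3.292
Column 2: 2.657×0 + x×2.86 + 15.59×2.977 + (z_c − 2.657 − 15.59 − x)×3.292
The z_c×3.292 term appears on both sides and cancels. Collect the known terms of each column as K = Σ(ρt)_known − 3.292 × (depth of known layers): K_1 = 91.614419 − 3.292×33.255 = −17.861041; K_2 = 46.41143 − 3.292×(2.657 + 15.59) = −13.657694.
Balance: K_1 = K_2 − x×(3.292 − 2.86), so x = (K_2 − K_1)/(3.292 − 2.86) = 4.20335/0.432 = 9.73 km.

9.73 km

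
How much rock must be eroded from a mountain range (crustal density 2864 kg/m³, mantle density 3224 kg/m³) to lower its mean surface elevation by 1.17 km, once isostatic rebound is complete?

10.5 km

Net drop Δ = e − u = e − e ρ_c/ρ_m = e (ρ_m − ρ_c)/ρ_m.
e = Δ ρ_m/(ρ_m − ρ_c) = 1.17 km × 3224/360 = 10.5 km.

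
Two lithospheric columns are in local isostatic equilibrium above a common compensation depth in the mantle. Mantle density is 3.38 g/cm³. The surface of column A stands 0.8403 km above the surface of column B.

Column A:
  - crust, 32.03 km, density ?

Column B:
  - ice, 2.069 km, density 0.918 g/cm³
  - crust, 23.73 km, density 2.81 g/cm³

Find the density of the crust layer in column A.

Take the compensation level at the base of the deeper column (depth z_c below the surface of column A) and equate Σ ρ_i t_i down to z_c; mantle fills any gap and the z_c terms cancel.
Column A: 32.03×ρ + (z_c − 32.03)×3.38
Column B: 0.8403×0 + 2.069×0.918 + 23.73×2.81 + (z_c − 0.8403 − 25.799)×3.38
The z_c×3.38 term appears on both sides and cancels. Collect the known terms of each column as K = Σ(ρt)_known − 3.38 × (depth of known layers): K_A = 0 − 3.38×32.03 = −108.2614; K_B = 68.580642 − 3.38×(0.8403 + 25.799) = −21.460192.
Balance: K_A + 32.03×ρ = K_B, so ρ = (K_B − K_A)/32.03 = 86.8012/32.03 = 2.71 g/cm³.

2.71 g/cm³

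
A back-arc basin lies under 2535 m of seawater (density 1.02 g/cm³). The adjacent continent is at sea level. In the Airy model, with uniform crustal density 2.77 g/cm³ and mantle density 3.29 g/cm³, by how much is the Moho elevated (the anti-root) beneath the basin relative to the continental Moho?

For local isostatic compensation: replacing crust with seawater at the top is compensated by replacing crust with mantle at the base: d (ρ_c − ρ_w) = a (ρ_m − ρ_c).
a = d (ρ_c − ρ_w)/(ρ_m − ρ_c) = 2535 m × 1.75/0.52 = 8530 m.

8530 m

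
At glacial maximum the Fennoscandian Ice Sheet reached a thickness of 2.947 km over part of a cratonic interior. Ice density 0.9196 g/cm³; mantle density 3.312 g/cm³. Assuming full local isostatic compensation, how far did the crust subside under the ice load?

0.818 km

Equating mass per unit area of the two columns: the ice load ρ_ice t is balanced by mantle displaced below, ρ_m s.
s = t ρ_ice / ρ_m = 2.947 km × 0.9196/3.312 = 0.818 km.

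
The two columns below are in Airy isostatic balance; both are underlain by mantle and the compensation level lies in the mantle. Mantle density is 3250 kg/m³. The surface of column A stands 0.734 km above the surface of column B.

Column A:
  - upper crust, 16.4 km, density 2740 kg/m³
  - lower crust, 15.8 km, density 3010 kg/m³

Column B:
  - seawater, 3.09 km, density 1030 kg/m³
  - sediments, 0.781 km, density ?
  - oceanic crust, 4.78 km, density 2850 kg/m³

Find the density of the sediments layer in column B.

1970 kg/m³

Take the compensation level at the base of the deeper column (depth z_c below the surface of column A) and equate Σ ρ_i t_i down to z_c; mantle fills any gap and the z_c terms cancel.
Column A: 16.4×2740 + 15.8×3010 + (z_c − 32.2)×3250
Column B: 0.734×0 + 3.09×1030 + 0.781×ρ + 4.78×2850 + (z_c − 0.734 − 8.651)×3250
The z_c×3250 term appears on both sides and cancels. Collect the known terms of each column as K = Σ(ρt)_known − 3250 × (depth of known layers): K_A = 92494 − 3250×32.2 = −12156; K_B = 16805.7 − 3250×(0.734 + 8.651) = −13695.55.
Balance: K_A = K_B + 0.781×ρ, so ρ = (K_A − K_B)/0.781 = 1539.55/0.781 = 1970 kg/m³.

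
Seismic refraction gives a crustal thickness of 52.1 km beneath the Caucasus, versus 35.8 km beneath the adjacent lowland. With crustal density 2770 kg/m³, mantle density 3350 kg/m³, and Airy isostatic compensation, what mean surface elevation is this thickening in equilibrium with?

Excess crust Δ = 52.1 km − 35.8 km = 16.3 km, split between elevation h and root r with h + r = Δ.
Airy balance ρ_c h = (ρ_m − ρ_c) r gives r = h ρ_c/(ρ_m − ρ_c), so h (1 + ρ_c/(ρ_m − ρ_c)) = Δ, i.e. h = Δ (ρ_m − ρ_c)/ρ_m.
h = 16.3 km × 580/3350 = 2.82 km.

2.82 km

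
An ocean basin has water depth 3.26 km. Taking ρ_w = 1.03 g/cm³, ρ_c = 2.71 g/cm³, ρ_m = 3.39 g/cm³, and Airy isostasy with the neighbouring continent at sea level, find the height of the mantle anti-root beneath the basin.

Balancing pressure at the compensation depth: replacing crust with seawater at the top is compensated by replacing crust with mantle at the base: d (ρ_c − ρ_w) = a (ρ_m − ρ_c).
a = d (ρ_c − ρ_w)/(ρ_m − ρ_c) = 3.26 km × 1.68/0.68 = 8.05 km.

8.05 km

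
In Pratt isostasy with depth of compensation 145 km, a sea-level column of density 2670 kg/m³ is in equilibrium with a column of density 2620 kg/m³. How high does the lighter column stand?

ρ_ref D = ρ (D + h) → h = D (ρ_ref − ρ)/ρ.
h = 145 km × (2670 − 2620)/2620 = 2.77 km.

2.77 km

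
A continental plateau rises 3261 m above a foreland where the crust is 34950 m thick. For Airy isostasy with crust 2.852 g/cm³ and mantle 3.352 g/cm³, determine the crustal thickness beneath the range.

56800 m

Root depth r = h ρ_c / (ρ_m − ρ_c) = 3261 m × 2.852 / 0.5 = 18600 m.
Total thickness = T + h + r = 34950 m + 3261 m + 18600 m = 56800 m.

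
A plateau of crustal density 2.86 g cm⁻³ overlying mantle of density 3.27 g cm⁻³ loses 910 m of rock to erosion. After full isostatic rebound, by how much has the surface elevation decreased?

Rebound u = e ρ_c/ρ_m = 910 m × 2.86/3.27 = 795.9 m.
Net surface drop = e − u = 910 m − 795.9 m = e (ρ_m − ρ_c)/ρ_m = 114 m.

114 m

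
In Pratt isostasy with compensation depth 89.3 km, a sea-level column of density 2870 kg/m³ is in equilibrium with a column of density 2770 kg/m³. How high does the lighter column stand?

3.22 km

ρ_ref D = ρ (D + h) → h = D (ρ_ref − ρ)/ρ.
h = 89.3 km × (2870 − 2770)/2770 = 3.22 km.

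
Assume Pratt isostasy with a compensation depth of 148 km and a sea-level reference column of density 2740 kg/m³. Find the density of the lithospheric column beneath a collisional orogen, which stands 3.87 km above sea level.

2670 kg/m³

Pratt balance: ρ_ref D = ρ (D + h).
ρ = ρ_ref D/(D + h) = 2740 × 148 km/(148 km + 3.87 km) = 2670 kg/m³.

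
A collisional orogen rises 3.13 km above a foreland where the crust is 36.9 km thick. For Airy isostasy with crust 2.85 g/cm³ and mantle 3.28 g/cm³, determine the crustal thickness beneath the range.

Root depth r = h ρ_c / (ρ_m − ρ_c) = 3.13 km × 2.85 / 0.43 = 20.75 km.
Total thickness = T + h + r = 36.9 km + 3.13 km + 20.75 km = 60.8 km.

60.8 km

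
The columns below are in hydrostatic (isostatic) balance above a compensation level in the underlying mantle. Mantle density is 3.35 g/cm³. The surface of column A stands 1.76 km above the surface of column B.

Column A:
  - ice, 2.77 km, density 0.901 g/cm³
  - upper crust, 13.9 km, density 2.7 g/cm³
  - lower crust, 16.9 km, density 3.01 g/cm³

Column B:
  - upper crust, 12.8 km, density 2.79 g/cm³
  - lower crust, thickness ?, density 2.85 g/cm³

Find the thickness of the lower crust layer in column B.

17 km

Take the compensation level at the base of the deeper column (depth z_c below the surface of column A) and equate Σ ρ_i t_i down to z_c; mantle fills any gap and the z_c terms cancel.
Column A: 2.77×0.901 + 13.9×2.7 + 16.9×3.01 + (z_c − 33.57)×3.35
Column B: 1.76×0 + 12.8×2.79 + x×2.85 + (z_c − 1.76 − 12.8 − x)×3.35
The z_c×3.35 term appears on both sides and cancels. Collect the known terms of each column as K = Σ(ρt)_known − 3.35 × (depth of known layers): K_A = 90.89477 − 3.35×33.57 = −21.56473; K_B = 35.712 − 3.35×(1.76 + 12.8) = −13.064.
Balance: K_A = K_B − x×(3.35 − 2.85), so x = (K_B − K_A)/(3.35 − 2.85) = 8.50073/0.5 = 17 km.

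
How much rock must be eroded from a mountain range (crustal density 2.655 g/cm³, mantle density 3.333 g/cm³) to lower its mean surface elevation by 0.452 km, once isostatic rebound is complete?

2.22 km

Net drop Δ = e − u = e − e ρ_c/ρ_m = e (ρ_m − ρ_c)/ρ_m.
e = Δ ρ_m/(ρ_m − ρ_c) = 0.452 km × 3.333/0.678 = 2.22 km.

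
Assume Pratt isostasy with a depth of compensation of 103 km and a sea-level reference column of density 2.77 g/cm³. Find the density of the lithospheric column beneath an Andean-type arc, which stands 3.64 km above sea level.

Pratt balance: ρ_ref D = ρ (D + h).
ρ = ρ_ref D/(D + h) = 2.77 × 103 km/(103 km + 3.64 km) = 2.68 g/cm³.

2.68 g/cm³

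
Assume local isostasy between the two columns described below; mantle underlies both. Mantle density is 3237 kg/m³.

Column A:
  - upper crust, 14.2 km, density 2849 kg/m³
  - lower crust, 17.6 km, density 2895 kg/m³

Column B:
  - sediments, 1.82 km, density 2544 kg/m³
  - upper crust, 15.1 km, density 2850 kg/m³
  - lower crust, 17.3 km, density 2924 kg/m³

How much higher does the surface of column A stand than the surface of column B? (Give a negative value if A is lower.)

−0.306 km

For any compensation level in the mantle, the mantle terms cancel and isostasy reduces to e = (Σt_A − Σt_B) − (Σ(ρt)_A − Σ(ρt)_B) / ρ_m.
Σt_A = 31.8 km; Σt_B = 34.22 km; Σ(ρt)_A = 91407.8; Σ(ρt)_B = 98250.28 (in km·kg/m³).
e = (31.8 − 34.22) − (91407.8 − 98250.28) / 3237 = −0.306 km.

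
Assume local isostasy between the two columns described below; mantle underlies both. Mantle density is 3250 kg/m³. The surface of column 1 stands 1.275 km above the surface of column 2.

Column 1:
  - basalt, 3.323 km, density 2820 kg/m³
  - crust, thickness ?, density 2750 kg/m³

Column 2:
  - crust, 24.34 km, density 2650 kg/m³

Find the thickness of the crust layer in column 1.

34.6 km

Take the compensation level at the base of the deeper column (depth z_c below the surface of column 1) and equate Σ ρ_i t_i down to z_c; mantle fills any gap and the z_c terms cancel.
Column 1: 3.323×2820 + x×2750 + (z_c − 3.323 − x)×3250
Column 2: 1.275×0 + 24.34×2650 + (z_c − 1.275 − 24.34)×3250
The z_c×3250 term appears on both sides and cancels. Collect the known terms of each column as K = Σ(ρt)_known − 3250 × (depth of known layers): K_1 = 9370.86 − 3250×3.323 = −1428.89; K_2 = 64501 − 3250×(1.275 + 24.34) = −18747.75.
Balance: K_1 − x×(3250 − 2750) = K_2, so x = (K_1 − K_2)/(3250 − 2750) = 17318.9/500 = 34.6 km.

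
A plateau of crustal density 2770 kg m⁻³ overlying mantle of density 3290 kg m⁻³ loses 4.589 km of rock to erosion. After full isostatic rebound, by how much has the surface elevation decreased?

0.725 km

Rebound u = e ρ_c/ρ_m = 4.589 km × 2770/3290 = 3.864 km.
Net surface drop = e − u = 4.589 km − 3.864 km = e (ρ_m − ρ_c)/ρ_m = 0.725 km.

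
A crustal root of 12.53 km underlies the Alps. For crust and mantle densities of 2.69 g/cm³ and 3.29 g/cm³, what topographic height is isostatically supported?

Balancing pressure at the compensation depth: ρ_c h = (ρ_m − ρ_c) r.
h = r (ρ_m − ρ_c) / ρ_c = 12.53 km × (3.29 − 2.69) / 2.69 = 2.79 km.

2.79 km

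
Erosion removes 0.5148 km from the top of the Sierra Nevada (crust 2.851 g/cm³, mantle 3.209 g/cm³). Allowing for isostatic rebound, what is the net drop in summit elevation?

0.0574 km

Rebound u = e ρ_c/ρ_m = 0.5148 km × 2.851/3.209 = 0.4574 km.
Net surface drop = e − u = 0.5148 km − 0.4574 km = e (ρ_m − ρ_c)/ρ_m = 0.0574 km.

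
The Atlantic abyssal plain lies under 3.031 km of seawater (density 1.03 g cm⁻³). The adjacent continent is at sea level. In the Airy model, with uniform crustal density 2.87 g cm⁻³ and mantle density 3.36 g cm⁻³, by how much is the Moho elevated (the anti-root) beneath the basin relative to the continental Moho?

Balancing pressure at the compensation depth: replacing crust with seawater at the top is compensated by replacing crust with mantle at the base: d (ρ_c − ρ_w) = a (ρ_m − ρ_c).
a = d (ρ_c − ρ_w)/(ρ_m − ρ_c) = 3.031 km × 1.84/0.49 = 11.4 km.

11.4 km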